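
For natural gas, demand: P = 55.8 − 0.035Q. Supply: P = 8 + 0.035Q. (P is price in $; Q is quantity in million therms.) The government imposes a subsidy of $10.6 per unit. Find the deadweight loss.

$802.57 million

Competitive equilibrium: 55.8 − 0.035Q = 8 + 0.035Q → Q* = 682.8571, P* = 31.9.
The subsidy lowers effective supply by 10.6: P = 0.035Q − 2.6.
New quantity: 55.8 − 0.035Q = 0.035Q − 2.6 → Q' = 834.2857.
Overproduction ΔQ = 834.2857 − 682.8571 = 151.4286; wedge = subsidy = 10.6.
Deadweight loss = ½ × 151.4286 × 10.6 = $802.57 million.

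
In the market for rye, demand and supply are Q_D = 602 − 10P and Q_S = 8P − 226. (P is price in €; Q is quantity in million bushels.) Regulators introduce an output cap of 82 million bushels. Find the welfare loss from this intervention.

€405 million

In inverse form: demand P = 60.2 − 0.1Q, supply P = 28.25 + 0.125Q.
Competitive equilibrium: 60.2 − 0.1Q = 28.25 + 0.125Q → Q* = 142, P* = 46.
At Q = 82: demand price = 60.2 − 0.1·82 = 52; supply price = 28.25 + 0.125·82 = 38.5.
ΔQ = 142 − 82 = 60; wedge = 52 − 38.5 = 13.5.
Welfare loss = ½ × 60 × 13.5 = €405 million.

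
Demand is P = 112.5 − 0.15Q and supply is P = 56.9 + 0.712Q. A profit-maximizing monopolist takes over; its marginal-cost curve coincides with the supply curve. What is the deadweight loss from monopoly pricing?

Competitive equilibrium: 112.5 − 0.15Q = 56.9 + 0.712Q → Q* = 64.5012, P* = 102.8248.
Marginal revenue: MR = 112.5 − 0.3Q. Set MR = MC: 112.5 − 0.3Q = 56.9 + 0.712Q → Q_m = 54.9407.
Price P_m = 112.5 − 0.15·54.9407 = 104.2589; MC(Q_m) = 56.9 + 0.712·54.9407 = 96.0178.
Competitive Q* = 64.5012, so ΔQ = 9.5605; wedge = 104.2589 − 96.0178 = 8.2411.
Deadweight loss = ½ × 9.5605 × 8.2411 = 39.39.

39.39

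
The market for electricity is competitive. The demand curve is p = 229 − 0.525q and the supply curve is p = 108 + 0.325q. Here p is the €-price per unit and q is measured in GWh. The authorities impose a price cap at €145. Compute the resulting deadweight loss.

Competitive equilibrium: 229 − 0.525q = 108 + 0.325q → q* = 142.3529, p* = 154.2647.
At the ceiling p = 145, quantity supplied = (145 − 108)/0.325 = 113.8462.
Willingness to pay at q' = 113.8462: 229 − 0.525·113.8462 = 169.2307.
Δq = 142.3529 − 113.8462 = 28.5067; wedge = 169.2307 − 145 = 24.2307.
Welfare loss = ½ × 28.5067 × 24.2307 = €345.37.

€345.37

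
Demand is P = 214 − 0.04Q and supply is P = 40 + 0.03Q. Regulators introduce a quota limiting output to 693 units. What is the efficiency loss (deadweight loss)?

112483.86

Competitive equilibrium: 214 − 0.04Q = 40 + 0.03Q → Q* = 2485.7143, P* = 114.5714.
At Q = 693: demand price = 214 − 0.04·693 = 186.28; supply price = 40 + 0.03·693 = 60.79.
ΔQ = 2485.7143 − 693 = 1792.7143; wedge = 186.28 − 60.79 = 125.49.
Welfare loss = ½ × 1792.7143 × 125.49 = 112483.86.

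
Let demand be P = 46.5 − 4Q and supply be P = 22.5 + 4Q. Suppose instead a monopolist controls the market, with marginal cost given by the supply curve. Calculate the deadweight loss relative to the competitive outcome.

4

Competitive equilibrium: 46.5 − 4Q = 22.5 + 4Q → Q* = 3, P* = 34.5.
Marginal revenue: MR = 46.5 − 8Q. Set MR = MC: 46.5 − 8Q = 22.5 + 4Q → Q_m = 2.
Price P_m = 46.5 − 4·2 = 38.5; MC(Q_m) = 22.5 + 4·2 = 30.5.
Competitive Q* = 3, so ΔQ = 1; wedge = 38.5 − 30.5 = 8.
The triangle = ½ × 1 × 8 = 4.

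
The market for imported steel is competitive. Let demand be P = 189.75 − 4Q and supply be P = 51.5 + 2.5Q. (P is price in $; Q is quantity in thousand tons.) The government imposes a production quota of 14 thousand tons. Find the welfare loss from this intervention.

Competitive equilibrium: 189.75 − 4Q = 51.5 + 2.5Q → Q* = 21.26923, P* = 104.67308.
At Q = 14: demand price = 189.75 − 4·14 = 133.75; supply price = 51.5 + 2.5·14 = 86.5.
ΔQ = 21.26923 − 14 = 7.26923; wedge = 133.75 − 86.5 = 47.25.
The triangle = ½ × 7.26923 × 47.25 = $171.74 thousand.

$171.74 thousand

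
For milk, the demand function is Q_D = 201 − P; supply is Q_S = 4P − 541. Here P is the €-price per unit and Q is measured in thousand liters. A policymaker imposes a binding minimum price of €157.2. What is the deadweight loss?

In inverse form: demand P = 201 − Q, supply P = 135.25 + 0.25Q.
Competitive equilibrium: 201 − Q = 135.25 + 0.25Q → Q* = 52.6, P* = 148.4.
At the floor P = 157.2, quantity demanded = (201 − 157.2)/1 = 43.8.
Sellers' marginal cost at Q' = 43.8: 135.25 + 0.25·43.8 = 146.2.
ΔQ = 52.6 − 43.8 = 8.8; wedge = 157.2 − 146.2 = 11.
The triangle = ½ × 8.8 × 11 = €48.40 thousand.

€48.40 thousand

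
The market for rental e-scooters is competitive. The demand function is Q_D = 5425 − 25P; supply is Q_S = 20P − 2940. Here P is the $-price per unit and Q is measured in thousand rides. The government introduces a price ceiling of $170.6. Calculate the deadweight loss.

In inverse form: demand P = 217 − 0.04Q, supply P = 147 + 0.05Q.
Competitive equilibrium: 217 − 0.04Q = 147 + 0.05Q → Q* = 777.7778, P* = 185.8889.
At the ceiling P = 170.6, quantity supplied = (170.6 − 147)/0.05 = 472.
Willingness to pay at Q' = 472: 217 − 0.04·472 = 198.12.
ΔQ = 777.7778 − 472 = 305.7778; wedge = 198.12 − 170.6 = 27.52.
Deadweight loss = ½ × 305.7778 × 27.52 = $4207.50 thousand.

$4207.50 thousand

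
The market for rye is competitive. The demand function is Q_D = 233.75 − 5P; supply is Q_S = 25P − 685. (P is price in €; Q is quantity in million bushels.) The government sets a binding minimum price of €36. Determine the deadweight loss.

€86.67 million

In inverse form: demand P = 46.75 − 0.2Q, supply P = 27.4 + 0.04Q.
Competitive equilibrium: 46.75 − 0.2Q = 27.4 + 0.04Q → Q* = 80.625, P* = 30.625.
At the floor P = 36, quantity demanded = (46.75 − 36)/0.2 = 53.75.
Sellers' marginal cost at Q' = 53.75: 27.4 + 0.04·53.75 = 29.55.
ΔQ = 80.625 − 53.75 = 26.875; wedge = 36 − 29.55 = 6.45.
The triangle = ½ × 26.875 × 6.45 = €86.67 million.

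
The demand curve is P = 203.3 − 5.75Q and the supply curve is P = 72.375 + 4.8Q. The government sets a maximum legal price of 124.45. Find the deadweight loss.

Competitive equilibrium: 203.3 − 5.75Q = 72.375 + 4.8Q → Q* = 12.41, P* = 131.9428.
At the ceiling P = 124.45, quantity supplied = (124.45 − 72.375)/4.8 = 10.849.
Willingness to pay at Q' = 10.849: 203.3 − 5.75·10.849 = 140.9183.
ΔQ = 12.41 − 10.849 = 1.561; wedge = 140.9183 − 124.45 = 16.4683.
DWL = ½ × 1.561 × 16.4683 = 12.85.

12.85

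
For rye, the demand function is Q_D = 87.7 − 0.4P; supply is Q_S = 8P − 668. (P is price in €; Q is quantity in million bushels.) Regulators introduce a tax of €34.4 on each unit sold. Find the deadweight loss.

In inverse form: demand P = 219.25 − 2.5Q, supply P = 83.5 + 0.125Q.
Competitive equilibrium: 219.25 − 2.5Q = 83.5 + 0.125Q → Q* = 51.7143, P* = 89.9643.
With the tax, the buyer price exceeds the seller price by 34.4: (219.25 − 2.5Q) − (83.5 + 0.125Q) = 34.4 → Q' = 38.6095.
ΔQ = 51.7143 − 38.6095 = 13.1048; the wedge equals the tax, 34.4.
DWL = ½ × 13.1048 × 34.4 = €225.40 million.

€225.40 million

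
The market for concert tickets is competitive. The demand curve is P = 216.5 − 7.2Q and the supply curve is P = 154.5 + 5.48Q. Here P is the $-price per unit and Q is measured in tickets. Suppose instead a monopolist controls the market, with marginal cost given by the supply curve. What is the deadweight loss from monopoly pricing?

$19.88

Competitive equilibrium: 216.5 − 7.2Q = 154.5 + 5.48Q → Q* = 4.8896, P* = 181.295.
Marginal revenue: MR = 216.5 − 14.4Q. Set MR = MC: 216.5 − 14.4Q = 154.5 + 5.48Q → Q_m = 3.1187.
Price P_m = 216.5 − 7.2·3.1187 = 194.0454; MC(Q_m) = 154.5 + 5.48·3.1187 = 171.5905.
Competitive Q* = 4.8896, so ΔQ = 1.7709; wedge = 194.0454 − 171.5905 = 22.4549.
DWL = ½ × 1.7709 × 22.4549 = $19.88.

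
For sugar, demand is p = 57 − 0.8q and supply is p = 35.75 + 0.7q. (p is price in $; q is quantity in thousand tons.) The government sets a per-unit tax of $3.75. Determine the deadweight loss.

Competitive equilibrium: 57 − 0.8q = 35.75 + 0.7q → q* = 14.1667, p* = 45.6667.
With the tax, the buyer price exceeds the seller price by 3.75: (57 − 0.8q) − (35.75 + 0.7q) = 3.75 → q' = 11.6667.
Δq = 14.1667 − 11.6667 = 2.5; the wedge equals the tax, 3.75.
The triangle = ½ × 2.5 × 3.75 = $4.69 thousand.

$4.69 thousand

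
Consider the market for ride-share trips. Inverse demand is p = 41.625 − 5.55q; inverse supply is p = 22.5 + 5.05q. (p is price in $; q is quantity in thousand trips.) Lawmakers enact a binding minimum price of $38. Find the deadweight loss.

Competitive equilibrium: 41.625 − 5.55q = 22.5 + 5.05q → q* = 1.8042, p* = 31.6114.
At the floor p = 38, quantity demanded = (41.625 − 38)/5.55 = 0.6532.
Sellers' marginal cost at q' = 0.6532: 22.5 + 5.05·0.6532 = 25.7987.
Δq = 1.8042 − 0.6532 = 1.151; wedge = 38 − 25.7987 = 12.2013.
Welfare loss = ½ × 1.151 × 12.2013 = $7.02 thousand.

$7.02 thousand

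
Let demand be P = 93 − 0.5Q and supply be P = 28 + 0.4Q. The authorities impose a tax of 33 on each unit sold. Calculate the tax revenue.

Competitive equilibrium: 93 − 0.5Q = 28 + 0.4Q → Q* = 72.2222, P* = 56.8889.
With the tax, the buyer price exceeds the seller price by 33: (93 − 0.5Q) − (28 + 0.4Q) = 33 → Q' = 35.5556.
Tax revenue = 33 × 35.5556 = 1173.33.

1173.33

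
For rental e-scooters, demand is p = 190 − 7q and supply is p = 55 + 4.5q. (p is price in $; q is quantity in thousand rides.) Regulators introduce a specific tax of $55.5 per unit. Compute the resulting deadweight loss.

$133.92 thousand

Competitive equilibrium: 190 − 7q = 55 + 4.5q → q* = 11.7391, p* = 107.8261.
With the tax, the buyer price exceeds the seller price by 55.5: (190 − 7q) − (55 + 4.5q) = 55.5 → q' = 6.913.
Δq = 11.7391 − 6.913 = 4.8261; the wedge equals the tax, 55.5.
Deadweight loss = ½ × 4.8261 × 55.5 = $133.92 thousand.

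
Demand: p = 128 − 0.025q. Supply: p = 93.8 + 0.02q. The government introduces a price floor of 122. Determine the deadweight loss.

Competitive equilibrium: 128 − 0.025q = 93.8 + 0.02q → q* = 760, p* = 109.
At the floor p = 122, quantity demanded = (128 − 122)/0.025 = 240.
Sellers' marginal cost at q' = 240: 93.8 + 0.02·240 = 98.6.
Δq = 760 − 240 = 520; wedge = 122 − 98.6 = 23.4.
The triangle = ½ × 520 × 23.4 = 6084.

6084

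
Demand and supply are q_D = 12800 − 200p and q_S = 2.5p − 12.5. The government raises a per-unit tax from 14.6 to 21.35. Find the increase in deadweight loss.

299.58

In inverse form: demand p = 64 − 0.005q, supply p = 5 + 0.4q.
Competitive equilibrium: 64 − 0.005q = 5 + 0.4q → q* = 145.679, p* = 63.2716.
For a per-unit tax t: Δq = t/0.405, so DWL = ½·t·(t/0.405) = t²/0.81.
At t = 14.6: DWL = 263.16. At t = 21.35: DWL = 562.744.
Increase = 562.744 − 263.16 = 299.58.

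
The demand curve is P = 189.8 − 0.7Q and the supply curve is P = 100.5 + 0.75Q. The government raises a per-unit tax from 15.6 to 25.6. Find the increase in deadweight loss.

Competitive equilibrium: 189.8 − 0.7Q = 100.5 + 0.75Q → Q* = 61.5862, P* = 146.6897.
For a per-unit tax t: ΔQ = t/1.45, so DWL = ½·t·(t/1.45) = t²/2.9.
At t = 15.6: DWL = 83.917. At t = 25.6: DWL = 225.986.
Increase = 225.986 − 83.917 = 142.07.

142.07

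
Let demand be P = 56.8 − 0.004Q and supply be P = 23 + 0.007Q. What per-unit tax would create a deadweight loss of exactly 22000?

Competitive equilibrium: 56.8 − 0.004Q = 23 + 0.007Q → Q* = 3072.7273, P* = 44.5091.
A tax t gives ΔQ = t/0.011 and wedge t, so DWL = t²/0.022.
t²/0.022 = 22000 → t² = 484 → t = 22.

22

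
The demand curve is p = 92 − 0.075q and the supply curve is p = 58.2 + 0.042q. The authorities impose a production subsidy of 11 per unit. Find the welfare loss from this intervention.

517.09

Competitive equilibrium: 92 − 0.075q = 58.2 + 0.042q → q* = 288.8889, p* = 70.3333.
The subsidy lowers effective supply by 11: p = 47.2 + 0.042q.
New quantity: 92 − 0.075q = 47.2 + 0.042q → q' = 382.906.
Overproduction Δq = 382.906 − 288.8889 = 94.0171; wedge = subsidy = 11.
The triangle = ½ × 94.0171 × 11 = 517.09.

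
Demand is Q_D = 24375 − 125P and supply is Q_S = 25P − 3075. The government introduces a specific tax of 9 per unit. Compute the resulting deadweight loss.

In inverse form: demand P = 195 − 0.008Q, supply P = 123 + 0.04Q.
Competitive equilibrium: 195 − 0.008Q = 123 + 0.04Q → Q* = 1500, P* = 183.
With the tax, the buyer price exceeds the seller price by 9: (195 − 0.008Q) − (123 + 0.04Q) = 9 → Q' = 1312.5.
ΔQ = 1500 − 1312.5 = 187.5; the wedge equals the tax, 9.
DWL = ½ × 187.5 × 9 = 843.75.

843.75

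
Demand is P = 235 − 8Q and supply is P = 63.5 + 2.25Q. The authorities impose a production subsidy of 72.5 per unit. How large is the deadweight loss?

Competitive equilibrium: 235 − 8Q = 63.5 + 2.25Q → Q* = 16.7317, P* = 101.1463.
The subsidy lowers effective supply by 72.5: P = 2.25Q − 9.
New quantity: 235 − 8Q = 2.25Q − 9 → Q' = 23.8049.
Overproduction ΔQ = 23.8049 − 16.7317 = 7.0732; wedge = subsidy = 72.5.
The triangle = ½ × 7.0732 × 72.5 = 256.40.

256.40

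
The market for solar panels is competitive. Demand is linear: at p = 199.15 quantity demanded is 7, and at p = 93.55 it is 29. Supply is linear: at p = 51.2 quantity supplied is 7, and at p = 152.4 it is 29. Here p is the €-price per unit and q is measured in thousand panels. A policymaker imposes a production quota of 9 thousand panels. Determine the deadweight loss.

€887.22 thousand

Demand slope = (93.55 − 199.15)/(29 − 7) = −4.8, so p = 232.75 − 4.8q.
Supply slope = (152.4 − 51.2)/(29 − 7) = 4.6, so p = 19 + 4.6q.
Competitive equilibrium: 232.75 − 4.8q = 19 + 4.6q → q* = 22.7394, p* = 123.6011.
At q = 9: demand price = 232.75 − 4.8·9 = 189.55; supply price = 19 + 4.6·9 = 60.4.
Δq = 22.7394 − 9 = 13.7394; wedge = 189.55 − 60.4 = 129.15.
DWL = ½ × 13.7394 × 129.15 = €887.22 thousand.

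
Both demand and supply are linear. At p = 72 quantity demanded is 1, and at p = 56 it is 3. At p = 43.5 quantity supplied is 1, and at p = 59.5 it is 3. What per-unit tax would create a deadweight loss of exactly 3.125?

10

Demand slope = (56 − 72)/(3 − 1) = −8, so p = 80 − 8q.
Supply slope = (59.5 − 43.5)/(3 − 1) = 8, so p = 35.5 + 8q.
Competitive equilibrium: 80 − 8q = 35.5 + 8q → q* = 2.7813, p* = 57.75.
A tax t gives Δq = t/16 and wedge t, so DWL = t²/32.
t²/32 = 3.125 → t² = 100 → t = 10.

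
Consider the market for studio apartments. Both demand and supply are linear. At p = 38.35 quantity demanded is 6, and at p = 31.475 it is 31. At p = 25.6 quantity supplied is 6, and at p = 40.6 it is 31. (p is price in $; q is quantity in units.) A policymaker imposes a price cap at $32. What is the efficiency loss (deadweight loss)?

$6.67

Demand slope = (31.475 − 38.35)/(31 − 6) = −0.275, so p = 40 − 0.275q.
Supply slope = (40.6 − 25.6)/(31 − 6) = 0.6, so p = 22 + 0.6q.
Competitive equilibrium: 40 − 0.275q = 22 + 0.6q → q* = 20.5714, p* = 34.3429.
At the ceiling p = 32, quantity supplied = (32 − 22)/0.6 = 16.6667.
Willingness to pay at q' = 16.6667: 40 − 0.275·16.6667 = 35.4167.
Δq = 20.5714 − 16.6667 = 3.9047; wedge = 35.4167 − 32 = 3.4167.
The triangle = ½ × 3.9047 × 3.4167 = $6.67.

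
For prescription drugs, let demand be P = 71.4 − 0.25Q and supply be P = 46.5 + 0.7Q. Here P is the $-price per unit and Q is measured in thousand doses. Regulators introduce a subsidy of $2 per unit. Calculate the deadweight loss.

Competitive equilibrium: 71.4 − 0.25Q = 46.5 + 0.7Q → Q* = 26.2105, P* = 64.8474.
The subsidy lowers effective supply by 2: P = 44.5 + 0.7Q.
New quantity: 71.4 − 0.25Q = 44.5 + 0.7Q → Q' = 28.3158.
Overproduction ΔQ = 28.3158 − 26.2105 = 2.1053; wedge = subsidy = 2.
The triangle = ½ × 2.1053 × 2 = $2.11 thousand.

$2.11 thousand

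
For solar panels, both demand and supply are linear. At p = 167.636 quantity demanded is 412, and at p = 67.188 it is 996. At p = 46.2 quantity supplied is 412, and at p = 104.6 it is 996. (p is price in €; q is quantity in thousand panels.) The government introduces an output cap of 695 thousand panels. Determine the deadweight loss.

€3633.62 thousand

Demand slope = (67.188 − 167.636)/(996 − 412) = −0.172, so p = 238.5 − 0.172q.
Supply slope = (104.6 − 46.2)/(996 − 412) = 0.1, so p = 5 + 0.1q.
Competitive equilibrium: 238.5 − 0.172q = 5 + 0.1q → q* = 858.4559, p* = 90.8456.
At q = 695: demand price = 238.5 − 0.172·695 = 118.96; supply price = 5 + 0.1·695 = 74.5.
Δq = 858.4559 − 695 = 163.4559; wedge = 118.96 − 74.5 = 44.46.
Welfare loss = ½ × 163.4559 × 44.46 = €3633.62 thousand.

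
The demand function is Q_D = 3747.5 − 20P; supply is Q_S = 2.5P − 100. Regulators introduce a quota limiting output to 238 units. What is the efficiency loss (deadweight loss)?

1802.31

In inverse form: demand P = 187.375 − 0.05Q, supply P = 40 + 0.4Q.
Competitive equilibrium: 187.375 − 0.05Q = 40 + 0.4Q → Q* = 327.5, P* = 171.
At Q = 238: demand price = 187.375 − 0.05·238 = 175.475; supply price = 40 + 0.4·238 = 135.2.
ΔQ = 327.5 − 238 = 89.5; wedge = 175.475 − 135.2 = 40.275.
Deadweight loss = ½ × 89.5 × 40.275 = 1802.31.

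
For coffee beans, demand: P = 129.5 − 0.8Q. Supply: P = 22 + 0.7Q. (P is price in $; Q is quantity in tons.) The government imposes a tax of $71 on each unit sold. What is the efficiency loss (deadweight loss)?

Competitive equilibrium: 129.5 − 0.8Q = 22 + 0.7Q → Q* = 71.66667, P* = 72.16667.
With the tax, the buyer price exceeds the seller price by 71: (129.5 − 0.8Q) − (22 + 0.7Q) = 71 → Q' = 24.33333.
ΔQ = 71.66667 − 24.33333 = 47.33334; the wedge equals the tax, 71.
DWL = ½ × 47.33334 × 71 = $1680.33.

$1680.33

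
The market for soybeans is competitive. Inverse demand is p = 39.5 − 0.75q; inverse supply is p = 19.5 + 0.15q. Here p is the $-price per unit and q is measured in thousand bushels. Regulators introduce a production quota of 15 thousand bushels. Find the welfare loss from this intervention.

Competitive equilibrium: 39.5 − 0.75q = 19.5 + 0.15q → q* = 22.2222, p* = 22.8333.
At q = 15: demand price = 39.5 − 0.75·15 = 28.25; supply price = 19.5 + 0.15·15 = 21.75.
Δq = 22.2222 − 15 = 7.2222; wedge = 28.25 − 21.75 = 6.5.
Deadweight loss = ½ × 7.2222 × 6.5 = $23.47 thousand.

$23.47 thousand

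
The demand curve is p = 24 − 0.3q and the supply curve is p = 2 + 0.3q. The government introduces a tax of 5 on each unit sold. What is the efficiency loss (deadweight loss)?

Competitive equilibrium: 24 − 0.3q = 2 + 0.3q → q* = 36.6667, p* = 13.
With the tax, the buyer price exceeds the seller price by 5: (24 − 0.3q) − (2 + 0.3q) = 5 → q' = 28.3333.
Δq = 36.6667 − 28.3333 = 8.3334; the wedge equals the tax, 5.
The triangle = ½ × 8.3334 × 5 = 20.83.

20.83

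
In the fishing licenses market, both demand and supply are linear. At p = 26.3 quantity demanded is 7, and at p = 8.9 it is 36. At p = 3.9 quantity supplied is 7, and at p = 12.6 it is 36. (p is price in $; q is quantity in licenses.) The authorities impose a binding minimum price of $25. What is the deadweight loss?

$232.33

Demand slope = (8.9 − 26.3)/(36 − 7) = −0.6, so p = 30.5 − 0.6q.
Supply slope = (12.6 − 3.9)/(36 − 7) = 0.3, so p = 1.8 + 0.3q.
Competitive equilibrium: 30.5 − 0.6q = 1.8 + 0.3q → q* = 31.8889, p* = 11.3667.
At the floor p = 25, quantity demanded = (30.5 − 25)/0.6 = 9.1667.
Sellers' marginal cost at q' = 9.1667: 1.8 + 0.3·9.1667 = 4.55.
Δq = 31.8889 − 9.1667 = 22.7222; wedge = 25 − 4.55 = 20.45.
Deadweight loss = ½ × 22.7222 × 20.45 = $232.33.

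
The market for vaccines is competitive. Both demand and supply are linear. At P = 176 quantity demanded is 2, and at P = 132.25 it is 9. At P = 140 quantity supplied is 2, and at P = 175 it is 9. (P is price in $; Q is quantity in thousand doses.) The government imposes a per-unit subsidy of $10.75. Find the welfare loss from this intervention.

Demand slope = (132.25 − 176)/(9 − 2) = −6.25, so P = 188.5 − 6.25Q.
Supply slope = (175 − 140)/(9 − 2) = 5, so P = 130 + 5Q.
Competitive equilibrium: 188.5 − 6.25Q = 130 + 5Q → Q* = 5.2, P* = 156.
The subsidy lowers effective supply by 10.75: P = 119.25 + 5Q.
New quantity: 188.5 − 6.25Q = 119.25 + 5Q → Q' = 6.1556.
Overproduction ΔQ = 6.1556 − 5.2 = 0.9556; wedge = subsidy = 10.75.
DWL = ½ × 0.9556 × 10.75 = $5.14 thousand.

$5.14 thousand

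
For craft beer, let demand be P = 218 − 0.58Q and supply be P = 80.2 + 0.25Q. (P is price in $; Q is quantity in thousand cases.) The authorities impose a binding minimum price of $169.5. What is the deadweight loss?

$2817.98 thousand

Competitive equilibrium: 218 − 0.58Q = 80.2 + 0.25Q → Q* = 166.0241, P* = 121.706.
At the floor P = 169.5, quantity demanded = (218 − 169.5)/0.58 = 83.6207.
Sellers' marginal cost at Q' = 83.6207: 80.2 + 0.25·83.6207 = 101.1052.
ΔQ = 166.0241 − 83.6207 = 82.4034; wedge = 169.5 − 101.1052 = 68.3948.
The triangle = ½ × 82.4034 × 68.3948 = $2817.98 thousand.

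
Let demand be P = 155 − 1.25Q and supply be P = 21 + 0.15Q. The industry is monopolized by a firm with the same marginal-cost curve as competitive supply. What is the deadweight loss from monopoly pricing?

Competitive equilibrium: 155 − 1.25Q = 21 + 0.15Q → Q* = 95.7143, P* = 35.3571.
Marginal revenue: MR = 155 − 2.5Q. Set MR = MC: 155 − 2.5Q = 21 + 0.15Q → Q_m = 50.566.
Price P_m = 155 − 1.25·50.566 = 91.7925; MC(Q_m) = 21 + 0.15·50.566 = 28.5849.
Competitive Q* = 95.7143, so ΔQ = 45.1483; wedge = 91.7925 − 28.5849 = 63.2076.
DWL = ½ × 45.1483 × 63.2076 = 1426.86.

1426.86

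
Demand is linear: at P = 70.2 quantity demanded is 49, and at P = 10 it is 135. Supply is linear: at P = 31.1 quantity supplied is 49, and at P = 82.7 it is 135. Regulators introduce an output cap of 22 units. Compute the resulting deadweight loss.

2117.55

Demand slope = (10 − 70.2)/(135 − 49) = −0.7, so P = 104.5 − 0.7Q.
Supply slope = (82.7 − 31.1)/(135 − 49) = 0.6, so P = 1.7 + 0.6Q.
Competitive equilibrium: 104.5 − 0.7Q = 1.7 + 0.6Q → Q* = 79.0769, P* = 49.1462.
At Q = 22: demand price = 104.5 − 0.7·22 = 89.1; supply price = 1.7 + 0.6·22 = 14.9.
ΔQ = 79.0769 − 22 = 57.0769; wedge = 89.1 − 14.9 = 74.2.
Deadweight loss = ½ × 57.0769 × 74.2 = 2117.55.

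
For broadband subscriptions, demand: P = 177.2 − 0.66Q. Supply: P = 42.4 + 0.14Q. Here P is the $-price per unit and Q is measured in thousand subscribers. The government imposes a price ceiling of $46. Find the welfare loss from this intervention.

$8155.10 thousand

Competitive equilibrium: 177.2 − 0.66Q = 42.4 + 0.14Q → Q* = 168.5, P* = 65.99.
At the ceiling P = 46, quantity supplied = (46 − 42.4)/0.14 = 25.71429.
Willingness to pay at Q' = 25.71429: 177.2 − 0.66·25.71429 = 160.22857.
ΔQ = 168.5 − 25.71429 = 142.78571; wedge = 160.22857 − 46 = 114.22857.
DWL = ½ × 142.78571 × 114.22857 = $8155.10 thousand.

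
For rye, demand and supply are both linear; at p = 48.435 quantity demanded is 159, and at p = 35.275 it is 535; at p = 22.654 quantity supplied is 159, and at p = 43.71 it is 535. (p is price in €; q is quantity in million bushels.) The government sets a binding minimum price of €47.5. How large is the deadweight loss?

Demand slope = (35.275 − 48.435)/(535 − 159) = −0.035, so p = 54 − 0.035q.
Supply slope = (43.71 − 22.654)/(535 − 159) = 0.056, so p = 13.75 + 0.056q.
Competitive equilibrium: 54 − 0.035q = 13.75 + 0.056q → q* = 442.3077, p* = 38.5192.
At the floor p = 47.5, quantity demanded = (54 − 47.5)/0.035 = 185.7143.
Sellers' marginal cost at q' = 185.7143: 13.75 + 0.056·185.7143 = 24.15.
Δq = 442.3077 − 185.7143 = 256.5934; wedge = 47.5 − 24.15 = 23.35.
Welfare loss = ½ × 256.5934 × 23.35 = €2995.73 million.

€2995.73 million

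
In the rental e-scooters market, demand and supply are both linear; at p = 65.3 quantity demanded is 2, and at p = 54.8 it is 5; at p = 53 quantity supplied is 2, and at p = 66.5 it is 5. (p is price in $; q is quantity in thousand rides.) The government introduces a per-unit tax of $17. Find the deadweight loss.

$18.06 thousand

Demand slope = (54.8 − 65.3)/(5 − 2) = −3.5, so p = 72.3 − 3.5q.
Supply slope = (66.5 − 53)/(5 − 2) = 4.5, so p = 44 + 4.5q.
Competitive equilibrium: 72.3 − 3.5q = 44 + 4.5q → q* = 3.5375, p* = 59.9188.
With the tax, the buyer price exceeds the seller price by 17: (72.3 − 3.5q) − (44 + 4.5q) = 17 → q' = 1.4125.
Δq = 3.5375 − 1.4125 = 2.125; the wedge equals the tax, 17.
DWL = ½ × 2.125 × 17 = $18.06 thousand.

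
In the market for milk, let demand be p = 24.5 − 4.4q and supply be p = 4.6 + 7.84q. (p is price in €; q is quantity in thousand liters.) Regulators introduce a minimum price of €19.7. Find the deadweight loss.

Competitive equilibrium: 24.5 − 4.4q = 4.6 + 7.84q → q* = 1.6258, p* = 17.3464.
At the floor p = 19.7, quantity demanded = (24.5 − 19.7)/4.4 = 1.0909.
Sellers' marginal cost at q' = 1.0909: 4.6 + 7.84·1.0909 = 13.1527.
Δq = 1.6258 − 1.0909 = 0.5349; wedge = 19.7 − 13.1527 = 6.5473.
The triangle = ½ × 0.5349 × 6.5473 = €1.75 thousand.

€1.75 thousand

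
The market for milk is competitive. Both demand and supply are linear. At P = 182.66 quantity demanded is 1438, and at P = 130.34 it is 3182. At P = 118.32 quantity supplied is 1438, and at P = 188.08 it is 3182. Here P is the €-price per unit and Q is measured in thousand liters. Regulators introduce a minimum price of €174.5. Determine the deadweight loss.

€14657.79 thousand

Demand slope = (130.34 − 182.66)/(3182 − 1438) = −0.03, so P = 225.8 − 0.03Q.
Supply slope = (188.08 − 118.32)/(3182 − 1438) = 0.04, so P = 60.8 + 0.04Q.
Competitive equilibrium: 225.8 − 0.03Q = 60.8 + 0.04Q → Q* = 2357.1429, P* = 155.0857.
At the floor P = 174.5, quantity demanded = (225.8 − 174.5)/0.03 = 1710.
Sellers' marginal cost at Q' = 1710: 60.8 + 0.04·1710 = 129.2.
ΔQ = 2357.1429 − 1710 = 647.1429; wedge = 174.5 − 129.2 = 45.3.
Deadweight loss = ½ × 647.1429 × 45.3 = €14657.79 thousand.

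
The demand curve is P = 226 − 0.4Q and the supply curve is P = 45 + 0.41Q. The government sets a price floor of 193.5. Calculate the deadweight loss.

Competitive equilibrium: 226 − 0.4Q = 45 + 0.41Q → Q* = 223.4568, P* = 136.6173.
At the floor P = 193.5, quantity demanded = (226 − 193.5)/0.4 = 81.25.
Sellers' marginal cost at Q' = 81.25: 45 + 0.41·81.25 = 78.3125.
ΔQ = 223.4568 − 81.25 = 142.2068; wedge = 193.5 − 78.3125 = 115.1875.
Welfare loss = ½ × 142.2068 × 115.1875 = 8190.22.

8190.22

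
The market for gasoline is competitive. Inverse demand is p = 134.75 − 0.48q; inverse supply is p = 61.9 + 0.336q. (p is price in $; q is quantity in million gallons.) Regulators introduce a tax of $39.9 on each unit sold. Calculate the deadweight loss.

$975.50 million

Competitive equilibrium: 134.75 − 0.48q = 61.9 + 0.336q → q* = 89.277, p* = 91.8971.
With the tax, the buyer price exceeds the seller price by 39.9: (134.75 − 0.48q) − (61.9 + 0.336q) = 39.9 → q' = 40.3799.
Δq = 89.277 − 40.3799 = 48.8971; the wedge equals the tax, 39.9.
Welfare loss = ½ × 48.8971 × 39.9 = $975.50 million.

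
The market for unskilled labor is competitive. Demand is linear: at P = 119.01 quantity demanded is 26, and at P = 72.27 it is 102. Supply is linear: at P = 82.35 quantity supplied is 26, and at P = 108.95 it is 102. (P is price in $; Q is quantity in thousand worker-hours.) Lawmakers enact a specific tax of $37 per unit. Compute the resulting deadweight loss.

Demand slope = (72.27 − 119.01)/(102 − 26) = −0.615, so P = 135 − 0.615Q.
Supply slope = (108.95 − 82.35)/(102 − 26) = 0.35, so P = 73.25 + 0.35Q.
Competitive equilibrium: 135 − 0.615Q = 73.25 + 0.35Q → Q* = 63.9896, P* = 95.6464.
With the tax, the buyer price exceeds the seller price by 37: (135 − 0.615Q) − (73.25 + 0.35Q) = 37 → Q' = 25.6477.
ΔQ = 63.9896 − 25.6477 = 38.3419; the wedge equals the tax, 37.
DWL = ½ × 38.3419 × 37 = $709.33 thousand.

$709.33 thousand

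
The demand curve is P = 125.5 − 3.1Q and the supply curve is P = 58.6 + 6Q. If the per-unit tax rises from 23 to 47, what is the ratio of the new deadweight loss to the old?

4.176

Competitive equilibrium: 125.5 − 3.1Q = 58.6 + 6Q → Q* = 7.3516, P* = 102.7099.
For a per-unit tax t: ΔQ = t/9.1, so DWL = ½·t·(t/9.1) = t²/18.2.
At t = 23: DWL = 29.066. At t = 47: DWL = 121.374.
Ratio = (47/23)² = 4.176.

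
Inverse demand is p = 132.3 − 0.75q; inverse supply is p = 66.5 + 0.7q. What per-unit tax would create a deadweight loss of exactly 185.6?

23.2

Competitive equilibrium: 132.3 − 0.75q = 66.5 + 0.7q → q* = 45.3793, p* = 98.2655.
A tax t gives Δq = t/1.45 and wedge t, so DWL = t²/2.9.
t²/2.9 = 185.6 → t² = 538.24 → t = 23.2.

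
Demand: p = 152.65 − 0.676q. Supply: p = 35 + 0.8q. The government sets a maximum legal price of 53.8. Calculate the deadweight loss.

2331.65

Competitive equilibrium: 152.65 − 0.676q = 35 + 0.8q → q* = 79.7087, p* = 98.7669.
At the ceiling p = 53.8, quantity supplied = (53.8 − 35)/0.8 = 23.5.
Willingness to pay at q' = 23.5: 152.65 − 0.676·23.5 = 136.764.
Δq = 79.7087 − 23.5 = 56.2087; wedge = 136.764 − 53.8 = 82.964.
The triangle = ½ × 56.2087 × 82.964 = 2331.65.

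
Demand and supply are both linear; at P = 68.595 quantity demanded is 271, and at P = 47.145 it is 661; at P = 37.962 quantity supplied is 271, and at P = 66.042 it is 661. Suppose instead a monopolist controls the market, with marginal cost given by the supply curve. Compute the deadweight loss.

1521.40

Demand slope = (47.145 − 68.595)/(661 − 271) = −0.055, so P = 83.5 − 0.055Q.
Supply slope = (66.042 − 37.962)/(661 − 271) = 0.072, so P = 18.45 + 0.072Q.
Competitive equilibrium: 83.5 − 0.055Q = 18.45 + 0.072Q → Q* = 512.20472, P* = 55.32874.
Marginal revenue: MR = 83.5 − 0.11Q. Set MR = MC: 83.5 − 0.11Q = 18.45 + 0.072Q → Q_m = 357.41758.
Price P_m = 83.5 − 0.055·357.41758 = 63.84203; MC(Q_m) = 18.45 + 0.072·357.41758 = 44.18407.
Competitive Q* = 512.20472, so ΔQ = 154.78714; wedge = 63.84203 − 44.18407 = 19.65796.
The triangle = ½ × 154.78714 × 19.65796 = 1521.40.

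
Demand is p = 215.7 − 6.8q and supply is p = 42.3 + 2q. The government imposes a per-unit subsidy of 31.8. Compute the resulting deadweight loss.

Competitive equilibrium: 215.7 − 6.8q = 42.3 + 2q → q* = 19.7045, p* = 81.7091.
The subsidy lowers effective supply by 31.8: p = 10.5 + 2q.
New quantity: 215.7 − 6.8q = 10.5 + 2q → q' = 23.3182.
Overproduction Δq = 23.3182 − 19.7045 = 3.6137; wedge = subsidy = 31.8.
Welfare loss = ½ × 3.6137 × 31.8 = 57.46.

57.46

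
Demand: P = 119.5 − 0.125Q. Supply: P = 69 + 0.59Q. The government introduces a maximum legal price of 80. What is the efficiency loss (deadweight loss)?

966.13

Competitive equilibrium: 119.5 − 0.125Q = 69 + 0.59Q → Q* = 70.6294, P* = 110.6713.
At the ceiling P = 80, quantity supplied = (80 − 69)/0.59 = 18.6441.
Willingness to pay at Q' = 18.6441: 119.5 − 0.125·18.6441 = 117.1695.
ΔQ = 70.6294 − 18.6441 = 51.9853; wedge = 117.1695 − 80 = 37.1695.
DWL = ½ × 51.9853 × 37.1695 = 966.13.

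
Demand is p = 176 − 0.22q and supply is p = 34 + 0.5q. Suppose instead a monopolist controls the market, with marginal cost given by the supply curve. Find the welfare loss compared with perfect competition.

767.01

Competitive equilibrium: 176 − 0.22q = 34 + 0.5q → q* = 197.22222, p* = 132.61111.
Marginal revenue: MR = 176 − 0.44q. Set MR = MC: 176 − 0.44q = 34 + 0.5q → q_m = 151.06383.
Price p_m = 176 − 0.22·151.06383 = 142.76596; MC(q_m) = 34 + 0.5·151.06383 = 109.53192.
Competitive q* = 197.22222, so Δq = 46.15839; wedge = 142.76596 − 109.53192 = 33.23404.
Deadweight loss = ½ × 46.15839 × 33.23404 = 767.01.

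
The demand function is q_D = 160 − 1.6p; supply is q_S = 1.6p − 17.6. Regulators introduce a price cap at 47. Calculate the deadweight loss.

115.60

In inverse form: demand p = 100 − 0.625q, supply p = 11 + 0.625q.
Competitive equilibrium: 100 − 0.625q = 11 + 0.625q → q* = 71.2, p* = 55.5.
At the ceiling p = 47, quantity supplied = (47 − 11)/0.625 = 57.6.
Willingness to pay at q' = 57.6: 100 − 0.625·57.6 = 64.
Δq = 71.2 − 57.6 = 13.6; wedge = 64 − 47 = 17.
Welfare loss = ½ × 13.6 × 17 = 115.60.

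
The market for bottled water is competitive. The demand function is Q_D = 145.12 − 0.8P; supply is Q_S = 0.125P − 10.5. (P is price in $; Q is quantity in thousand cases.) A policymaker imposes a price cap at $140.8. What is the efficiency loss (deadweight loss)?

In inverse form: demand P = 181.4 − 1.25Q, supply P = 84 + 8Q.
Competitive equilibrium: 181.4 − 1.25Q = 84 + 8Q → Q* = 10.5297, P* = 168.2378.
At the ceiling P = 140.8, quantity supplied = (140.8 − 84)/8 = 7.1.
Willingness to pay at Q' = 7.1: 181.4 − 1.25·7.1 = 172.525.
ΔQ = 10.5297 − 7.1 = 3.4297; wedge = 172.525 − 140.8 = 31.725.
The triangle = ½ × 3.4297 × 31.725 = $54.40 thousand.

$54.40 thousand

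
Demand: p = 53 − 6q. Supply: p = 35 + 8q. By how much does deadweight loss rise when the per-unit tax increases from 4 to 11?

3.75

Competitive equilibrium: 53 − 6q = 35 + 8q → q* = 1.2857, p* = 45.2857.
For a per-unit tax t: Δq = t/14, so DWL = ½·t·(t/14) = t²/28.
At t = 4: DWL = 0.571. At t = 11: DWL = 4.321.
Increase = 4.321 − 0.571 = 3.75.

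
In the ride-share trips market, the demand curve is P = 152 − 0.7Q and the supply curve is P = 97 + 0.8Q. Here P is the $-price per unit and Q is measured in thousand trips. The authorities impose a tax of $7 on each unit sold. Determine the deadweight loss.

$16.33 thousand

Competitive equilibrium: 152 − 0.7Q = 97 + 0.8Q → Q* = 36.6667, P* = 126.3333.
With the tax, the buyer price exceeds the seller price by 7: (152 − 0.7Q) − (97 + 0.8Q) = 7 → Q' = 32.
ΔQ = 36.6667 − 32 = 4.6667; the wedge equals the tax, 7.
Welfare loss = ½ × 4.6667 × 7 = $16.33 thousand.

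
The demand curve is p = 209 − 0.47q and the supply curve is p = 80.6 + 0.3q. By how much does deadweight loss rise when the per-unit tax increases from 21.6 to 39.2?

694.86

Competitive equilibrium: 209 − 0.47q = 80.6 + 0.3q → q* = 166.7532, p* = 130.626.
For a per-unit tax t: Δq = t/0.77, so DWL = ½·t·(t/0.77) = t²/1.54.
At t = 21.6: DWL = 302.961. At t = 39.2: DWL = 997.818.
Increase = 997.818 − 302.961 = 694.86.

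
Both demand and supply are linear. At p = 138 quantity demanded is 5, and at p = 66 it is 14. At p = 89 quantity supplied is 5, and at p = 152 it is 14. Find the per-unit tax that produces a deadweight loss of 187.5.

75

Demand slope = (66 − 138)/(14 − 5) = −8, so p = 178 − 8q.
Supply slope = (152 − 89)/(14 − 5) = 7, so p = 54 + 7q.
Competitive equilibrium: 178 − 8q = 54 + 7q → q* = 8.2667, p* = 111.8667.
A tax t gives Δq = t/15 and wedge t, so DWL = t²/30.
t²/30 = 187.5 → t² = 5625 → t = 75.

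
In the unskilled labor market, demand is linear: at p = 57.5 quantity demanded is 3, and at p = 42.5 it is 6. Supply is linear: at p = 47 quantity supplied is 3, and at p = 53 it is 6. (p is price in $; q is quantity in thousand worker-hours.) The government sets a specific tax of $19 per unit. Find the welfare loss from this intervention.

Demand slope = (42.5 − 57.5)/(6 − 3) = −5, so p = 72.5 − 5q.
Supply slope = (53 − 47)/(6 − 3) = 2, so p = 41 + 2q.
Competitive equilibrium: 72.5 − 5q = 41 + 2q → q* = 4.5, p* = 50.
With the tax, the buyer price exceeds the seller price by 19: (72.5 − 5q) − (41 + 2q) = 19 → q' = 1.7857.
Δq = 4.5 − 1.7857 = 2.7143; the wedge equals the tax, 19.
Deadweight loss = ½ × 2.7143 × 19 = $25.79 thousand.

$25.79 thousand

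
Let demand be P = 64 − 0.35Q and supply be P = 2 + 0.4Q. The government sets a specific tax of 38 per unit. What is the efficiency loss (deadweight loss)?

Competitive equilibrium: 64 − 0.35Q = 2 + 0.4Q → Q* = 82.6667, P* = 35.0667.
With the tax, the buyer price exceeds the seller price by 38: (64 − 0.35Q) − (2 + 0.4Q) = 38 → Q' = 32.
ΔQ = 82.6667 − 32 = 50.6667; the wedge equals the tax, 38.
Deadweight loss = ½ × 50.6667 × 38 = 962.67.

962.67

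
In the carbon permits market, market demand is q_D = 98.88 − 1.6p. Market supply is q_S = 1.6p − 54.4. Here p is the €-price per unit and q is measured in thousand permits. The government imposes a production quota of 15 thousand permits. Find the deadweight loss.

€32.761 thousand

In inverse form: demand p = 61.8 − 0.625q, supply p = 34 + 0.625q.
Competitive equilibrium: 61.8 − 0.625q = 34 + 0.625q → q* = 22.24, p* = 47.9.
At q = 15: demand price = 61.8 − 0.625·15 = 52.425; supply price = 34 + 0.625·15 = 43.375.
Δq = 22.24 − 15 = 7.24; wedge = 52.425 − 43.375 = 9.05.
DWL = ½ × 7.24 × 9.05 = €32.761 thousand.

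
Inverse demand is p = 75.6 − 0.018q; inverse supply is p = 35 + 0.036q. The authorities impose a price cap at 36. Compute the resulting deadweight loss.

Competitive equilibrium: 75.6 − 0.018q = 35 + 0.036q → q* = 751.8519, p* = 62.0667.
At the ceiling p = 36, quantity supplied = (36 − 35)/0.036 = 27.7778.
Willingness to pay at q' = 27.7778: 75.6 − 0.018·27.7778 = 75.1.
Δq = 751.8519 − 27.7778 = 724.0741; wedge = 75.1 − 36 = 39.1.
DWL = ½ × 724.0741 × 39.1 = 14155.65.

14155.65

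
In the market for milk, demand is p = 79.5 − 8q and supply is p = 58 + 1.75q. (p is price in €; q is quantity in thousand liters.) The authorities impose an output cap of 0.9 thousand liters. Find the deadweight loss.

€8.30 thousand

Competitive equilibrium: 79.5 − 8q = 58 + 1.75q → q* = 2.2051, p* = 61.859.
At q = 0.9: demand price = 79.5 − 8·0.9 = 72.3; supply price = 58 + 1.75·0.9 = 59.575.
Δq = 2.2051 − 0.9 = 1.3051; wedge = 72.3 − 59.575 = 12.725.
Deadweight loss = ½ × 1.3051 × 12.725 = €8.30 thousand.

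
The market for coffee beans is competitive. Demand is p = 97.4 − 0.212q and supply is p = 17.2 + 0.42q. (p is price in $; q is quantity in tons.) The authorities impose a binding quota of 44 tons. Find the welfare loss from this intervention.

Competitive equilibrium: 97.4 − 0.212q = 17.2 + 0.42q → q* = 126.89873, p* = 70.49747.
At q = 44: demand price = 97.4 − 0.212·44 = 88.072; supply price = 17.2 + 0.42·44 = 35.68.
Δq = 126.89873 − 44 = 82.89873; wedge = 88.072 − 35.68 = 52.392.
Welfare loss = ½ × 82.89873 × 52.392 = $2171.62.

$2171.62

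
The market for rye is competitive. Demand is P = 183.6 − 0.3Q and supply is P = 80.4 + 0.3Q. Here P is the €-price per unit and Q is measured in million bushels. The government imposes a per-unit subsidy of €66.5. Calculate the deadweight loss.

Competitive equilibrium: 183.6 − 0.3Q = 80.4 + 0.3Q → Q* = 172, P* = 132.
The subsidy lowers effective supply by 66.5: P = 13.9 + 0.3Q.
New quantity: 183.6 − 0.3Q = 13.9 + 0.3Q → Q' = 282.8333.
Overproduction ΔQ = 282.8333 − 172 = 110.8333; wedge = subsidy = 66.5.
The triangle = ½ × 110.8333 × 66.5 = €3685.21 million.

€3685.21 million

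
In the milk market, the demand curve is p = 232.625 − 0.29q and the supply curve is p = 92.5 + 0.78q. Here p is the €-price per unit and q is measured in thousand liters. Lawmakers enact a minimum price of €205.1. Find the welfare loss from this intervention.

Competitive equilibrium: 232.625 − 0.29q = 92.5 + 0.78q → q* = 130.9579, p* = 194.6472.
At the floor p = 205.1, quantity demanded = (232.625 − 205.1)/0.29 = 94.9138.
Sellers' marginal cost at q' = 94.9138: 92.5 + 0.78·94.9138 = 166.5328.
Δq = 130.9579 − 94.9138 = 36.0441; wedge = 205.1 − 166.5328 = 38.5672.
Welfare loss = ½ × 36.0441 × 38.5672 = €695.06 thousand.

€695.06 thousand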